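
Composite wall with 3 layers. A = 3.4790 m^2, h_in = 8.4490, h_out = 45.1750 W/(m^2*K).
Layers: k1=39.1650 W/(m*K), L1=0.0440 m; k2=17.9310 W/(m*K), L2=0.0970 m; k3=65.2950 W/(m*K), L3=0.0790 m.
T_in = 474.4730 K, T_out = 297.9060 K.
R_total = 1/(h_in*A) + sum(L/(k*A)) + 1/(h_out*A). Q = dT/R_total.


R_conv_in = 1/(8.4490*3.4790) = 0.0340
R_1 = 0.0440/(39.1650*3.4790) = 0.0003
R_2 = 0.0970/(17.9310*3.4790) = 0.0016
R_3 = 0.0790/(65.2950*3.4790) = 0.0003
R_conv_out = 1/(45.1750*3.4790) = 0.0064
R_total = 0.0426 K/W
Q = 176.5670 / 0.0426 = 4143.9010 W

R_total = 0.0426 K/W, Q = 4143.9010 W


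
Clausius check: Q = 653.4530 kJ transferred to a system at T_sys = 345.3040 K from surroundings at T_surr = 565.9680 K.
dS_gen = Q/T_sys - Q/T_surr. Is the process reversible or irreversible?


dS_sys = 653.4530/345.3040 = 1.8924 kJ/K
dS_surr = -653.4530/565.9680 = -1.1546 kJ/K
dS_gen = 1.8924 - 1.1546 = 0.7378 kJ/K (irreversible)

dS_gen = 0.7378 kJ/K, irreversible


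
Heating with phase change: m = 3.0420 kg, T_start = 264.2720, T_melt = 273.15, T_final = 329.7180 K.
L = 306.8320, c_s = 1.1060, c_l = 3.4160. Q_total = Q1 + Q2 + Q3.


Q1 (sensible, solid) = 3.0420 * 1.1060 * 8.8780 = 29.8696 kJ
Q2 (latent) = 3.0420 * 306.8320 = 933.3829 kJ
Q3 (sensible, liquid) = 3.0420 * 3.4160 * 56.5680 = 587.8248 kJ
Q_total = 1551.0773 kJ

1551.0773 kJ


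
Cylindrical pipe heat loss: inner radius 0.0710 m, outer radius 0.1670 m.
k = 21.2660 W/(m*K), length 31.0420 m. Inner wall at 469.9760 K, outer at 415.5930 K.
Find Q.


dT = 54.3830 K
ln(ro/ri) = 0.8553
Q = 2*pi*21.2660*31.0420*54.3830 / 0.8553 = 263726.0232 W

263726.0232 W


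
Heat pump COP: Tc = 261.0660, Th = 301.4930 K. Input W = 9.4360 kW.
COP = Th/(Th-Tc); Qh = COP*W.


COP = 301.4930 / 40.4270 = 7.4577
Qh = 7.4577 * 9.4360 = 70.3710 kW

COP = 7.4577, Qh = 70.3710 kW


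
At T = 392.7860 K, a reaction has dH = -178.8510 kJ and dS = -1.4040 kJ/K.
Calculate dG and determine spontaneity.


T*dS = 392.7860 * -1.4040 = -551.4715 kJ
dG = -178.8510 + 551.4715 = 372.6205 kJ (non-spontaneous)

dG = 372.6205 kJ, non-spontaneous


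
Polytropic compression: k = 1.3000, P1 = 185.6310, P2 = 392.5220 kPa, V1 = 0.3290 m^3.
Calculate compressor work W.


(k-1)/k = 0.2308
(P2/P1)^exp = 1.1886
W = 4.3333 * 185.6310 * 0.3290 * (1.1886 - 1) = 49.9224 kJ

49.9224 kJ


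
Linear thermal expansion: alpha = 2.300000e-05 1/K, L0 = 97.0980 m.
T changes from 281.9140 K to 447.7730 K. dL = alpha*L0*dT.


dT = 165.8590 K
dL = 2.300000e-05 * 97.0980 * 165.8590 = 0.370405 m
L_final = 97.468405 m

dL = 0.370405 m


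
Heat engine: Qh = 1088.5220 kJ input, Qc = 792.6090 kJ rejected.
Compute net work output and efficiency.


W = 1088.5220 - 792.6090 = 295.9130 kJ
eta = 295.9130 / 1088.5220 = 0.2718 = 27.1848%

W = 295.9130 kJ, eta = 27.1848%


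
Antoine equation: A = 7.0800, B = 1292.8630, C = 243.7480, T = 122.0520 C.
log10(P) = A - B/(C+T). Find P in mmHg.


C+T = 365.8000
B/(C+T) = 3.5343
log10(P) = 7.0800 - 3.5343 = 3.5457
P = 10^3.5457 = 3512.8216 mmHg

3512.8216 mmHg


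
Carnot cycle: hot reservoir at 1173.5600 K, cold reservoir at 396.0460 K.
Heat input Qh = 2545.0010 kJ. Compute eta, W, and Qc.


eta = 1 - 396.0460/1173.5600 = 0.6625
W = 0.6625 * 2545.0010 = 1686.1293 kJ
Qc = 2545.0010 - 1686.1293 = 858.8717 kJ

eta = 66.2526%, W = 1686.1293 kJ, Qc = 858.8717 kJ


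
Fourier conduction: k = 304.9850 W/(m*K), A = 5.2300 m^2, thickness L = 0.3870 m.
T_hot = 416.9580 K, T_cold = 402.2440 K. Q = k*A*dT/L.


dT = 14.7140 K
Q = 304.9850 * 5.2300 * 14.7140 / 0.3870 = 60645.6920 W

60645.6920 W


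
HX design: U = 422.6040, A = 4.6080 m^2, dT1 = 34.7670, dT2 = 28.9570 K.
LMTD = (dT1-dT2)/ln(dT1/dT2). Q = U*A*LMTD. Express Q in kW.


LMTD = 31.7735 K
Q = 422.6040 * 4.6080 * 31.7735 = 61874.4501 W = 61.8745 kW

61.8745 kW


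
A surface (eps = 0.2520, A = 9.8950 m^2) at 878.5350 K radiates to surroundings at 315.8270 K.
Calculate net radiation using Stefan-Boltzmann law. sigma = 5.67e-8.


T^4 = 5.9571e+11
Tsurr^4 = 9.9494e+09
Q = 0.2520 * 5.67e-8 * 9.8950 * 5.8576e+11 = 82817.2790 W

82817.2790 W


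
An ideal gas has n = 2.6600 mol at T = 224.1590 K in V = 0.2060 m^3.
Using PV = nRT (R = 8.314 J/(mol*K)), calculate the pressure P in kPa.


P = nRT/V = 2.6600 * 8.314 * 224.1590 / 0.2060
= 4957.3301 / 0.2060 = 24064.7091 Pa = 24.0647 kPa

24.0647 kPa


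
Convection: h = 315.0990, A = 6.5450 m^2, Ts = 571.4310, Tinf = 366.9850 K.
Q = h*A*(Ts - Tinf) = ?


dT = 204.4460 K
Q = 315.0990 * 6.5450 * 204.4460 = 421633.6789 W

421633.6789 W


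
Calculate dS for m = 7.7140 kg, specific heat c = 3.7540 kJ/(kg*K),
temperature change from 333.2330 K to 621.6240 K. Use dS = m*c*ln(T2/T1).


T2/T1 = 1.8654
ln(T2/T1) = 0.6235
dS = 7.7140 * 3.7540 * 0.6235 = 18.0553 kJ/K

18.0553 kJ/K


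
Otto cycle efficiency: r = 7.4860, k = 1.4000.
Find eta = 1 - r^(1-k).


r^(k-1) = 2.2372
eta = 1 - 1/2.2372 = 0.5530 = 55.3008%

55.3008%


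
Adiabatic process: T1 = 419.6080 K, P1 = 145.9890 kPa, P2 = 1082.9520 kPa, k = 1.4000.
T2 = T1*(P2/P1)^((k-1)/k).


(k-1)/k = 0.2857
(P2/P1)^exp = 1.7728
T2 = 419.6080 * 1.7728 = 743.8713 K

743.8713 K


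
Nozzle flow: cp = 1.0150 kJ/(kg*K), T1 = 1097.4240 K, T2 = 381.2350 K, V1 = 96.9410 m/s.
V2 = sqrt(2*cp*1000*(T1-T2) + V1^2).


dT = 716.1890 K
2*cp*1000*dT = 1453863.6700
V1^2 = 9397.5575
V2 = sqrt(1463261.2275) = 1209.6534 m/s

1209.6534 m/s


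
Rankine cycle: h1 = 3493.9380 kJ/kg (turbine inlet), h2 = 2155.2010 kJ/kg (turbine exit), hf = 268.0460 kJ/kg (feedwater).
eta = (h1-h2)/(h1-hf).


W = 1338.7370 kJ/kg
Q_in = 3225.8920 kJ/kg
eta = 0.4150 = 41.4997%

eta = 41.4997%


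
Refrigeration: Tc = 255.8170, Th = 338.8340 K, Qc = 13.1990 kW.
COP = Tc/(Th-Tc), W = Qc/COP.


COP = 255.8170 / 83.0170 = 3.0815
W = 13.1990 / 3.0815 = 4.2833 kW

COP = 3.0815, W = 4.2833 kW


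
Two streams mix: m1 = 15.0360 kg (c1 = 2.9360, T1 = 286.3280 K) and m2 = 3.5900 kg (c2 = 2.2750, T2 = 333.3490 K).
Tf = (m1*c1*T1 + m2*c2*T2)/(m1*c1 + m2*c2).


num = 15362.6935
den = 52.3129
Tf = 293.6691 K

293.6691 K


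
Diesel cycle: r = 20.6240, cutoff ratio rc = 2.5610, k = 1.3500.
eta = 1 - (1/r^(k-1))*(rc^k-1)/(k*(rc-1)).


r^(k-1) = 2.8842
rc^k = 3.5592
eta = 0.5789 = 57.8946%

57.8946%


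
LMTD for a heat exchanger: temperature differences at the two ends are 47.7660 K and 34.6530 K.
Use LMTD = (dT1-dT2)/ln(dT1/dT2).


dT1/dT2 = 1.3784
ln(dT1/dT2) = 0.3209
LMTD = 13.1130 / 0.3209 = 40.8594 K

40.8594 K


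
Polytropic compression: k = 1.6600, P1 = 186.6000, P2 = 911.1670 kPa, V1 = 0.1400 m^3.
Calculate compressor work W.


(k-1)/k = 0.3976
(P2/P1)^exp = 1.8785
W = 2.5152 * 186.6000 * 0.1400 * (1.8785 - 1) = 57.7237 kJ

57.7237 kJ


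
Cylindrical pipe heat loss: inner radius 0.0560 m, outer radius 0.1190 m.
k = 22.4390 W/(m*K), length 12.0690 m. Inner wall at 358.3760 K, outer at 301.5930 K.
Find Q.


dT = 56.7830 K
ln(ro/ri) = 0.7538
Q = 2*pi*22.4390*12.0690*56.7830 / 0.7538 = 128183.7879 W

128183.7879 W


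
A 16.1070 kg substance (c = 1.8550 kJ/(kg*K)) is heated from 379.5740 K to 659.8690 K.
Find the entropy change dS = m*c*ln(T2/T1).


T2/T1 = 1.7384
ln(T2/T1) = 0.5530
dS = 16.1070 * 1.8550 * 0.5530 = 16.5226 kJ/K

16.5226 kJ/K


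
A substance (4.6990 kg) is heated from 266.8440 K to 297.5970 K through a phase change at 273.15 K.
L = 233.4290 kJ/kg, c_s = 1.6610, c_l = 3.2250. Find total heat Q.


Q1 (sensible, solid) = 4.6990 * 1.6610 * 6.3060 = 49.2186 kJ
Q2 (latent) = 4.6990 * 233.4290 = 1096.8829 kJ
Q3 (sensible, liquid) = 4.6990 * 3.2250 * 24.4470 = 370.4766 kJ
Q_total = 1516.5780 kJ

1516.5780 kJ


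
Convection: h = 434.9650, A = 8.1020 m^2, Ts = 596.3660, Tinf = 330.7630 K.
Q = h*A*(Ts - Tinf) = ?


dT = 265.6030 K
Q = 434.9650 * 8.1020 * 265.6030 = 936007.9281 W

936007.9281 W


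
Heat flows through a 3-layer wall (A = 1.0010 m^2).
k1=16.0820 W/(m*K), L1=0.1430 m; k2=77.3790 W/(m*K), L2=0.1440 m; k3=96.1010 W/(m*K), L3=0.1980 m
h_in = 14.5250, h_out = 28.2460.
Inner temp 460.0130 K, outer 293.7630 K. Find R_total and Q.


R_conv_in = 1/(14.5250*1.0010) = 0.0688
R_1 = 0.1430/(16.0820*1.0010) = 0.0089
R_2 = 0.1440/(77.3790*1.0010) = 0.0019
R_3 = 0.1980/(96.1010*1.0010) = 0.0021
R_conv_out = 1/(28.2460*1.0010) = 0.0354
R_total = 0.1169 K/W
Q = 166.2500 / 0.1169 = 1421.5921 W

R_total = 0.1169 K/W, Q = 1421.5921 W


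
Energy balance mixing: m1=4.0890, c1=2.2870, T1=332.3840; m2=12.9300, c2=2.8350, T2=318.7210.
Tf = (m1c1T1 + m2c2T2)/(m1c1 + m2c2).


num = 14791.5155
den = 46.0081
Tf = 321.4981 K

321.4981 K


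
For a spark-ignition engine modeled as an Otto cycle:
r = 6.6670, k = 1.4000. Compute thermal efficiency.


r^(k-1) = 2.1359
eta = 1 - 1/2.1359 = 0.5318 = 53.1804%

53.1804%


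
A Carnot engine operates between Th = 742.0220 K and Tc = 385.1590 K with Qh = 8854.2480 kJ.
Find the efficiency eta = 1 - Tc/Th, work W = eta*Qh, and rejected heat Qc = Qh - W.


eta = 1 - 385.1590/742.0220 = 0.4809
W = 0.4809 * 8854.2480 = 4258.3016 kJ
Qc = 8854.2480 - 4258.3016 = 4595.9464 kJ

eta = 48.0933%, W = 4258.3016 kJ, Qc = 4595.9464 kJ


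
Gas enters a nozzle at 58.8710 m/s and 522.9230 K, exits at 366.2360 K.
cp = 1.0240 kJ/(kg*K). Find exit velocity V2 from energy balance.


dT = 156.6870 K
2*cp*1000*dT = 320894.9760
V1^2 = 3465.7946
V2 = sqrt(324360.7706) = 569.5268 m/s

569.5268 m/s


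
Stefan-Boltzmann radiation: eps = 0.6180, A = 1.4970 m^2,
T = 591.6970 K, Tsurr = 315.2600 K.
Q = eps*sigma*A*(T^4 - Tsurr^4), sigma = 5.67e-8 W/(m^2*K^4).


T^4 = 1.2257e+11
Tsurr^4 = 9.8781e+09
Q = 0.6180 * 5.67e-8 * 1.4970 * 1.1270e+11 = 5911.5355 W

5911.5355 W


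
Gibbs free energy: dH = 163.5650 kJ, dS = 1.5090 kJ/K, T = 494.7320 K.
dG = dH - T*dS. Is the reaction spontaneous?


T*dS = 494.7320 * 1.5090 = 746.5506 kJ
dG = 163.5650 - 746.5506 = -582.9856 kJ (spontaneous)

dG = -582.9856 kJ, spontaneous


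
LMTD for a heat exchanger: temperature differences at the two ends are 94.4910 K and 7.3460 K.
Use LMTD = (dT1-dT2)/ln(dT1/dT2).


dT1/dT2 = 12.8629
ln(dT1/dT2) = 2.5543
LMTD = 87.1450 / 2.5543 = 34.1163 K

34.1163 K


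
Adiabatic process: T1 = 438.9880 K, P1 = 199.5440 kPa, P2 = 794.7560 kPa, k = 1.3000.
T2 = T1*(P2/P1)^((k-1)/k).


(k-1)/k = 0.2308
(P2/P1)^exp = 1.3756
T2 = 438.9880 * 1.3756 = 603.8919 K

603.8919 K


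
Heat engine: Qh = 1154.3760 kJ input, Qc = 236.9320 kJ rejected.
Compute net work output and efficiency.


W = 1154.3760 - 236.9320 = 917.4440 kJ
eta = 917.4440 / 1154.3760 = 0.7948 = 79.4753%

W = 917.4440 kJ, eta = 79.4753%


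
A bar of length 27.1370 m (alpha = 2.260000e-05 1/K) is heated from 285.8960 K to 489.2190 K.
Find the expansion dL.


dT = 203.3230 K
dL = 2.260000e-05 * 27.1370 * 203.3230 = 0.124697 m
L_final = 27.261697 m

dL = 0.124697 m


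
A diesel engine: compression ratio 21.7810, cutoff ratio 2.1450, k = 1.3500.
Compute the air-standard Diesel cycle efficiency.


r^(k-1) = 2.9399
rc^k = 2.8017
eta = 0.6035 = 60.3517%

60.3517%


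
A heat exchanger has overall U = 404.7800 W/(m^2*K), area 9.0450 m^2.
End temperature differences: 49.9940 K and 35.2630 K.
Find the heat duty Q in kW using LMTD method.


LMTD = 42.2009 K
Q = 404.7800 * 9.0450 * 42.2009 = 154507.2579 W = 154.5073 kW

154.5073 kW


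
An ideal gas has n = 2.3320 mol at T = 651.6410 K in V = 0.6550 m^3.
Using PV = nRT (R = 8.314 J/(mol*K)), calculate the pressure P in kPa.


P = nRT/V = 2.3320 * 8.314 * 651.6410 / 0.6550
= 12634.1773 / 0.6550 = 19288.8203 Pa = 19.2888 kPa

19.2888 kPa


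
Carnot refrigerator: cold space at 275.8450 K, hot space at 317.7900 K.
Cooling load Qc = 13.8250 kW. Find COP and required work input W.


COP = 275.8450 / 41.9450 = 6.5763
W = 13.8250 / 6.5763 = 2.1022 kW

COP = 6.5763, W = 2.1022 kW


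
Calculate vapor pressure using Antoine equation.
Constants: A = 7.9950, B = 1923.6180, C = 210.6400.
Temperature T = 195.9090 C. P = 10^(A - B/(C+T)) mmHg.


C+T = 406.5490
B/(C+T) = 4.7316
log10(P) = 7.9950 - 4.7316 = 3.2634
P = 10^3.2634 = 1834.0989 mmHg

1834.0989 mmHg


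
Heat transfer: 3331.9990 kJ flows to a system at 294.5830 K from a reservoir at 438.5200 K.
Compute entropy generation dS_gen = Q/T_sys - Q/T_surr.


dS_sys = 3331.9990/294.5830 = 11.3109 kJ/K
dS_surr = -3331.9990/438.5200 = -7.5983 kJ/K
dS_gen = 11.3109 - 7.5983 = 3.7126 kJ/K (irreversible)

dS_gen = 3.7126 kJ/K, irreversible


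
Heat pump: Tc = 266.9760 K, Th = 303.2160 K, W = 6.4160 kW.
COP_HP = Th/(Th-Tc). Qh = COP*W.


COP = 303.2160 / 36.2400 = 8.3669
Qh = 8.3669 * 6.4160 = 53.6819 kW

COP = 8.3669, Qh = 53.6819 kW


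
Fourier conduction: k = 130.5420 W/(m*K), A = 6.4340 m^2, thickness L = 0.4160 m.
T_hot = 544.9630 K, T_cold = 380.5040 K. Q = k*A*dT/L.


dT = 164.4590 K
Q = 130.5420 * 6.4340 * 164.4590 / 0.4160 = 332043.9971 W

332043.9971 W


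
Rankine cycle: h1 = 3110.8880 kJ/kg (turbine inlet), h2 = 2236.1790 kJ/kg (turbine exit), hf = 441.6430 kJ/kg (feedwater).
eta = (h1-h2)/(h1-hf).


W = 874.7090 kJ/kg
Q_in = 2669.2450 kJ/kg
eta = 0.3277 = 32.7699%

eta = 32.7699%


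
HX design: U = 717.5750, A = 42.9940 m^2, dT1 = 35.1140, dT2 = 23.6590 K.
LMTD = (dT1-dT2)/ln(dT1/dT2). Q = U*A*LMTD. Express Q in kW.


LMTD = 29.0106 K
Q = 717.5750 * 42.9940 * 29.0106 = 895016.7285 W = 895.0167 kW

895.0167 kW


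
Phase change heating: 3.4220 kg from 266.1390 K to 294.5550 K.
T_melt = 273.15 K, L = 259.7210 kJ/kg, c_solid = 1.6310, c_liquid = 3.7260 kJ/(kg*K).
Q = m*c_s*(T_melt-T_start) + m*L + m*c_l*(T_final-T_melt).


Q1 (sensible, solid) = 3.4220 * 1.6310 * 7.0110 = 39.1304 kJ
Q2 (latent) = 3.4220 * 259.7210 = 888.7653 kJ
Q3 (sensible, liquid) = 3.4220 * 3.7260 * 21.4050 = 272.9217 kJ
Q_total = 1200.8173 kJ

1200.8173 kJ


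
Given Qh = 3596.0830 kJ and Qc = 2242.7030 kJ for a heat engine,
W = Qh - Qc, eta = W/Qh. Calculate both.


W = 3596.0830 - 2242.7030 = 1353.3800 kJ
eta = 1353.3800 / 3596.0830 = 0.3763 = 37.6348%

W = 1353.3800 kJ, eta = 37.6348%


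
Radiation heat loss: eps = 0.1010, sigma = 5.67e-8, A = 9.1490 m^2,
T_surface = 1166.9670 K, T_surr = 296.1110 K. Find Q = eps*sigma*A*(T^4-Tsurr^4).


T^4 = 1.8545e+12
Tsurr^4 = 7.6881e+09
Q = 0.1010 * 5.67e-8 * 9.1490 * 1.8468e+12 = 96762.7543 W

96762.7543 W


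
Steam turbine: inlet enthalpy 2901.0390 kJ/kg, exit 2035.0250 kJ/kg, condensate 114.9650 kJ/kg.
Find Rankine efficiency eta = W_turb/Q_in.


W = 866.0140 kJ/kg
Q_in = 2786.0740 kJ/kg
eta = 0.3108 = 31.0837%

eta = 31.0837%


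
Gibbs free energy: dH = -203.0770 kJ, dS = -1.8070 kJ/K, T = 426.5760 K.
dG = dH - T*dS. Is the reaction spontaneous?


T*dS = 426.5760 * -1.8070 = -770.8228 kJ
dG = -203.0770 + 770.8228 = 567.7458 kJ (non-spontaneous)

dG = 567.7458 kJ, non-spontaneous


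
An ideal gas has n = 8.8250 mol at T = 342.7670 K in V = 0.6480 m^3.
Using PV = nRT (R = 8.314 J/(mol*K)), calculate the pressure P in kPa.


P = nRT/V = 8.8250 * 8.314 * 342.7670 / 0.6480
= 25149.1747 / 0.6480 = 38810.4548 Pa = 38.8105 kPa

38.8105 kPa


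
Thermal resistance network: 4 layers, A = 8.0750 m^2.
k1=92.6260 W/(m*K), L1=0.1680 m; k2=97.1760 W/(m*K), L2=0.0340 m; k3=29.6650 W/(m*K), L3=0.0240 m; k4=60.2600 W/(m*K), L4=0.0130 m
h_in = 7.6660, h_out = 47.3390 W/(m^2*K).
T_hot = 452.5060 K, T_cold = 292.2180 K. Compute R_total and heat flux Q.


R_conv_in = 1/(7.6660*8.0750) = 0.0162
R_1 = 0.1680/(92.6260*8.0750) = 0.0002
R_2 = 0.0340/(97.1760*8.0750) = 4.3329e-05
R_3 = 0.0240/(29.6650*8.0750) = 0.0001
R_4 = 0.0130/(60.2600*8.0750) = 2.6716e-05
R_conv_out = 1/(47.3390*8.0750) = 0.0026
R_total = 0.0192 K/W
Q = 160.2880 / 0.0192 = 8363.5052 W

R_total = 0.0192 K/W, Q = 8363.5052 W


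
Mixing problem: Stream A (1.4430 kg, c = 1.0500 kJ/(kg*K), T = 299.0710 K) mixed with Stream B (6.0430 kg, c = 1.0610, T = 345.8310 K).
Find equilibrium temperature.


num = 2670.4754
den = 7.9268
Tf = 336.8931 K

336.8931 K


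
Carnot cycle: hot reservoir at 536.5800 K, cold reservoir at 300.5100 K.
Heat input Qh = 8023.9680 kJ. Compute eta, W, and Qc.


eta = 1 - 300.5100/536.5800 = 0.4400
W = 0.4400 * 8023.9680 = 3530.1691 kJ
Qc = 8023.9680 - 3530.1691 = 4493.7989 kJ

eta = 43.9953%, W = 3530.1691 kJ, Qc = 4493.7989 kJ


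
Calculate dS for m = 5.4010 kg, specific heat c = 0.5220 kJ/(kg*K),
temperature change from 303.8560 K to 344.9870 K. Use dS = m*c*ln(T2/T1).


T2/T1 = 1.1354
ln(T2/T1) = 0.1270
dS = 5.4010 * 0.5220 * 0.1270 = 0.3579 kJ/K

0.3579 kJ/K


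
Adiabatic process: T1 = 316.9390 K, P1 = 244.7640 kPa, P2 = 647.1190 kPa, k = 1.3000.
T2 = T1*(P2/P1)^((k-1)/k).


(k-1)/k = 0.2308
(P2/P1)^exp = 1.2515
T2 = 316.9390 * 1.2515 = 396.6568 K

396.6568 K


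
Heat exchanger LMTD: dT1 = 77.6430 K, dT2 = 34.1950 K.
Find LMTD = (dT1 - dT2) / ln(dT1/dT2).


dT1/dT2 = 2.2706
ln(dT1/dT2) = 0.8200
LMTD = 43.4480 / 0.8200 = 52.9827 K

52.9827 K


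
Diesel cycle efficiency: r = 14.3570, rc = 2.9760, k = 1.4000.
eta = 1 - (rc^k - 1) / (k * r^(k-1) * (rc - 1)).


r^(k-1) = 2.9029
rc^k = 4.6035
eta = 0.5513 = 55.1274%

55.1274%


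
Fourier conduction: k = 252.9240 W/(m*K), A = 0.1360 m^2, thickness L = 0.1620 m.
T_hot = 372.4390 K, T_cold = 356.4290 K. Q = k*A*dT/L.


dT = 16.0100 K
Q = 252.9240 * 0.1360 * 16.0100 / 0.1620 = 3399.4235 W

3399.4235 W


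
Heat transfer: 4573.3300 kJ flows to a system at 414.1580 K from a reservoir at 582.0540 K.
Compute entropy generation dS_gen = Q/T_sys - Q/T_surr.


dS_sys = 4573.3300/414.1580 = 11.0425 kJ/K
dS_surr = -4573.3300/582.0540 = -7.8572 kJ/K
dS_gen = 11.0425 - 7.8572 = 3.1853 kJ/K (irreversible)

dS_gen = 3.1853 kJ/K, irreversible


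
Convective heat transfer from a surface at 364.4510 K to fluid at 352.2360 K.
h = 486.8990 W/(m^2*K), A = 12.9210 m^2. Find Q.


dT = 12.2150 K
Q = 486.8990 * 12.9210 * 12.2150 = 76847.2765 W

76847.2765 W


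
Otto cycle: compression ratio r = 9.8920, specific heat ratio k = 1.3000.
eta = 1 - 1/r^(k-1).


r^(k-1) = 1.9888
eta = 1 - 1/1.9888 = 0.4972 = 49.7177%

49.7177%


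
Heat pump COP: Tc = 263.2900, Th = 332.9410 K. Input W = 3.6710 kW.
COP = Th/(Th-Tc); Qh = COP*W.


COP = 332.9410 / 69.6510 = 4.7801
Qh = 4.7801 * 3.6710 = 17.5479 kW

COP = 4.7801, Qh = 17.5479 kW


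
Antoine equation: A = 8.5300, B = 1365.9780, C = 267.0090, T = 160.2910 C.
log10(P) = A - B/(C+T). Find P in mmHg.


C+T = 427.3000
B/(C+T) = 3.1968
log10(P) = 8.5300 - 3.1968 = 5.3332
P = 10^5.3332 = 215394.3274 mmHg

215394.3274 mmHg


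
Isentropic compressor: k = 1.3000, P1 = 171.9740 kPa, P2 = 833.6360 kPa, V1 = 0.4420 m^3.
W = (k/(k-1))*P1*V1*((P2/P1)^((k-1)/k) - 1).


(k-1)/k = 0.2308
(P2/P1)^exp = 1.4394
W = 4.3333 * 171.9740 * 0.4420 * (1.4394 - 1) = 144.7481 kJ

144.7481 kJ


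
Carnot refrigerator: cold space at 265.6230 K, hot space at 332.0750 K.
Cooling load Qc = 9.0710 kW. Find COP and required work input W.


COP = 265.6230 / 66.4520 = 3.9972
W = 9.0710 / 3.9972 = 2.2693 kW

COP = 3.9972, W = 2.2693 kW


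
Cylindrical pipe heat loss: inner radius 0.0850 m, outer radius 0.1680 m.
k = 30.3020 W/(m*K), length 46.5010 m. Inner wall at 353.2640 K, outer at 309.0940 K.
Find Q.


dT = 44.1700 K
ln(ro/ri) = 0.6813
Q = 2*pi*30.3020*46.5010*44.1700 / 0.6813 = 573976.8214 W

573976.8214 W


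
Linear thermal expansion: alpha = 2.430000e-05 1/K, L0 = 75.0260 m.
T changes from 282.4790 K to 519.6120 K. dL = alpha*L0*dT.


dT = 237.1330 K
dL = 2.430000e-05 * 75.0260 * 237.1330 = 0.432325 m
L_final = 75.458325 m

dL = 0.432325 m


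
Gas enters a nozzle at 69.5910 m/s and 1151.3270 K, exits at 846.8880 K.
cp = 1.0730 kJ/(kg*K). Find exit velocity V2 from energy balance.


dT = 304.4390 K
2*cp*1000*dT = 653326.0940
V1^2 = 4842.9073
V2 = sqrt(658169.0013) = 811.2762 m/s

811.2762 m/s


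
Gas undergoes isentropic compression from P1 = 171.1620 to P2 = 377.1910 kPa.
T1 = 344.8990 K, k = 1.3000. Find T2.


(k-1)/k = 0.2308
(P2/P1)^exp = 1.2000
T2 = 344.8990 * 1.2000 = 413.8865 K

413.8865 K


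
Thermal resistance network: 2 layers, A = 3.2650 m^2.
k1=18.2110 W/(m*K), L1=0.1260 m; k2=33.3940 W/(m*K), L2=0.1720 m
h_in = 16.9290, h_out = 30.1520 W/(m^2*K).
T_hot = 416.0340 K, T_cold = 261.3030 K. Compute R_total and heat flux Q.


R_conv_in = 1/(16.9290*3.2650) = 0.0181
R_1 = 0.1260/(18.2110*3.2650) = 0.0021
R_2 = 0.1720/(33.3940*3.2650) = 0.0016
R_conv_out = 1/(30.1520*3.2650) = 0.0102
R_total = 0.0319 K/W
Q = 154.7310 / 0.0319 = 4843.4540 W

R_total = 0.0319 K/W, Q = 4843.4540 W


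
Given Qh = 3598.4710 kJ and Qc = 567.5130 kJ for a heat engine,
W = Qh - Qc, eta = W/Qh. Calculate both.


W = 3598.4710 - 567.5130 = 3030.9580 kJ
eta = 3030.9580 / 3598.4710 = 0.8423 = 84.2291%

W = 3030.9580 kJ, eta = 84.2291%


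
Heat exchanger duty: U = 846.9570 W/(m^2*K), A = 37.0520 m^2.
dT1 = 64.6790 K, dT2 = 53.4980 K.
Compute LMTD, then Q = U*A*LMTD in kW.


LMTD = 58.9118 K
Q = 846.9570 * 37.0520 * 58.9118 = 1848736.7185 W = 1848.7367 kW

1848.7367 kW


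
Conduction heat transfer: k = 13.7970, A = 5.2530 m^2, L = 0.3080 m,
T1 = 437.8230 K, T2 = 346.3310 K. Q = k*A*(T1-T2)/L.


dT = 91.4920 K
Q = 13.7970 * 5.2530 * 91.4920 / 0.3080 = 21529.0303 W

21529.0303 W


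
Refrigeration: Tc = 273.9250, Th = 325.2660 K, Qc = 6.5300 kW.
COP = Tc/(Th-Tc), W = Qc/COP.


COP = 273.9250 / 51.3410 = 5.3354
W = 6.5300 / 5.3354 = 1.2239 kW

COP = 5.3354, W = 1.2239 kW


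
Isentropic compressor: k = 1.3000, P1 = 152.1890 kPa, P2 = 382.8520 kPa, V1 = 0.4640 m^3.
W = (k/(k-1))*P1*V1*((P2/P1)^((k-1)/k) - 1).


(k-1)/k = 0.2308
(P2/P1)^exp = 1.2372
W = 4.3333 * 152.1890 * 0.4640 * (1.2372 - 1) = 72.5985 kJ

72.5985 kJ


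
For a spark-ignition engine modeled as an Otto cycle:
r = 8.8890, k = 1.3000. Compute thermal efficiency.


r^(k-1) = 1.9260
eta = 1 - 1/1.9260 = 0.4808 = 48.0789%

48.0789%


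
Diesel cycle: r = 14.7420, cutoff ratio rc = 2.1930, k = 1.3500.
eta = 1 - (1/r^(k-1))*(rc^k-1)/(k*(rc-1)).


r^(k-1) = 2.5645
rc^k = 2.8867
eta = 0.5432 = 54.3191%

54.3191%


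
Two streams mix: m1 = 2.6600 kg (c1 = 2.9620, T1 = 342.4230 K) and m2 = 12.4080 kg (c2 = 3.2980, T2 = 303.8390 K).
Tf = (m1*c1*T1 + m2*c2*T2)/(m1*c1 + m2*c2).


num = 15131.4966
den = 48.8005
Tf = 310.0684 K

310.0684 K


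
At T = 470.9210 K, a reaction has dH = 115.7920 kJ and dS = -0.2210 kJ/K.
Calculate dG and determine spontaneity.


T*dS = 470.9210 * -0.2210 = -104.0735 kJ
dG = 115.7920 + 104.0735 = 219.8655 kJ (non-spontaneous)

dG = 219.8655 kJ, non-spontaneous


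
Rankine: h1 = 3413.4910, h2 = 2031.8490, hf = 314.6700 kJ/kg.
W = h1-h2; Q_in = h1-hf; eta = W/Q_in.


W = 1381.6420 kJ/kg
Q_in = 3098.8210 kJ/kg
eta = 0.4459 = 44.5861%

eta = 44.5861%


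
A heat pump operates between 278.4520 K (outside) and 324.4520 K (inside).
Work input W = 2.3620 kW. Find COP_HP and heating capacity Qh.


COP = 324.4520 / 46.0000 = 7.0533
Qh = 7.0533 * 2.3620 = 16.6599 kW

COP = 7.0533, Qh = 16.6599 kW


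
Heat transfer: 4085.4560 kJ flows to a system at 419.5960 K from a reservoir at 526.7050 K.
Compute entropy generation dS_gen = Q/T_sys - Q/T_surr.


dS_sys = 4085.4560/419.5960 = 9.7366 kJ/K
dS_surr = -4085.4560/526.7050 = -7.7566 kJ/K
dS_gen = 9.7366 - 7.7566 = 1.9800 kJ/K (irreversible)

dS_gen = 1.9800 kJ/K, irreversible


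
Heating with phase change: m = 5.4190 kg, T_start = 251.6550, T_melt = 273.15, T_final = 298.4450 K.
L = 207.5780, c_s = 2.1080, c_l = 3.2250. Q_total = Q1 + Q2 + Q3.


Q1 (sensible, solid) = 5.4190 * 2.1080 * 21.4950 = 245.5428 kJ
Q2 (latent) = 5.4190 * 207.5780 = 1124.8652 kJ
Q3 (sensible, liquid) = 5.4190 * 3.2250 * 25.2950 = 442.0624 kJ
Q_total = 1812.4704 kJ

1812.4704 kJ


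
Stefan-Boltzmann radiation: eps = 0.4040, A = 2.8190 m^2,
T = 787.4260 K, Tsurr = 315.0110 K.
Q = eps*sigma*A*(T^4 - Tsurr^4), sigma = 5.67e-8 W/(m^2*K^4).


T^4 = 3.8445e+11
Tsurr^4 = 9.8470e+09
Q = 0.4040 * 5.67e-8 * 2.8190 * 3.7460e+11 = 24189.6672 W

24189.6672 W


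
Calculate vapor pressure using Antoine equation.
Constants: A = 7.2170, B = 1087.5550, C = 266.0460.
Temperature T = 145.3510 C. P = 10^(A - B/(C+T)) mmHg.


C+T = 411.3970
B/(C+T) = 2.6436
log10(P) = 7.2170 - 2.6436 = 4.5734
P = 10^4.5734 = 37448.4887 mmHg

37448.4887 mmHg


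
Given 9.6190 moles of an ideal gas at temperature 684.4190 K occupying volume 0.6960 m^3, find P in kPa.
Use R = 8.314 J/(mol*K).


P = nRT/V = 9.6190 * 8.314 * 684.4190 / 0.6960
= 54734.6068 / 0.6960 = 78641.6764 Pa = 78.6417 kPa

78.6417 kPa


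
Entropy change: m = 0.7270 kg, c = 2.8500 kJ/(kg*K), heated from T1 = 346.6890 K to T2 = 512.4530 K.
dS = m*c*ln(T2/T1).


T2/T1 = 1.4781
ln(T2/T1) = 0.3908
dS = 0.7270 * 2.8500 * 0.3908 = 0.8097 kJ/K

0.8097 kJ/K


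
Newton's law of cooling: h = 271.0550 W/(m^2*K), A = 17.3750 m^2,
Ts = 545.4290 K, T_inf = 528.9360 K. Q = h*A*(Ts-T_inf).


dT = 16.4930 K
Q = 271.0550 * 17.3750 * 16.4930 = 77675.1132 W

77675.1132 W


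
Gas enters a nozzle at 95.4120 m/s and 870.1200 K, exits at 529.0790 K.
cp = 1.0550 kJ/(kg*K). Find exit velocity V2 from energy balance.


dT = 341.0410 K
2*cp*1000*dT = 719596.5100
V1^2 = 9103.4497
V2 = sqrt(728699.9597) = 853.6392 m/s

853.6392 m/s


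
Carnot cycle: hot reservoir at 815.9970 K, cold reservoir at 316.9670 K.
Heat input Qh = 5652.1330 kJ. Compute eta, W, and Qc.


eta = 1 - 316.9670/815.9970 = 0.6116
W = 0.6116 * 5652.1330 = 3456.6107 kJ
Qc = 5652.1330 - 3456.6107 = 2195.5223 kJ

eta = 61.1559%, W = 3456.6107 kJ, Qc = 2195.5223 kJ


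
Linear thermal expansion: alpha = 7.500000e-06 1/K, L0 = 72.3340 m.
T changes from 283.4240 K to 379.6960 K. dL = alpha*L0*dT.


dT = 96.2720 K
dL = 7.500000e-06 * 72.3340 * 96.2720 = 0.052228 m
L_final = 72.386228 m

dL = 0.052228 m


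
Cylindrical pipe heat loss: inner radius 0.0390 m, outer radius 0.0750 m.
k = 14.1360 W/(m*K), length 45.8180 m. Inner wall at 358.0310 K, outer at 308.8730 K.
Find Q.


dT = 49.1580 K
ln(ro/ri) = 0.6539
Q = 2*pi*14.1360*45.8180*49.1580 / 0.6539 = 305919.9660 W

305919.9660 W


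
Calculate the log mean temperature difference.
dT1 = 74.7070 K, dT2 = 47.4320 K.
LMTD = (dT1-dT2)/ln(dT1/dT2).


dT1/dT2 = 1.5750
ln(dT1/dT2) = 0.4543
LMTD = 27.2750 / 0.4543 = 60.0405 K

60.0405 K


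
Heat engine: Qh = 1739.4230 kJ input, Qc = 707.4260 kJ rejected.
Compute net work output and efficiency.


W = 1739.4230 - 707.4260 = 1031.9970 kJ
eta = 1031.9970 / 1739.4230 = 0.5933 = 59.3298%

W = 1031.9970 kJ, eta = 59.3298%


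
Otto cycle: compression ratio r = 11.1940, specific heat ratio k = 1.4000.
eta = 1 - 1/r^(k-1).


r^(k-1) = 2.6278
eta = 1 - 1/2.6278 = 0.6195 = 61.9455%

61.9455%


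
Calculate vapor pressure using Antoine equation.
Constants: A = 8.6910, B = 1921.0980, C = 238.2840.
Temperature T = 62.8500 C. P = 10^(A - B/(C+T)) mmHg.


C+T = 301.1340
B/(C+T) = 6.3795
log10(P) = 8.6910 - 6.3795 = 2.3115
P = 10^2.3115 = 204.8588 mmHg

204.8588 mmHg


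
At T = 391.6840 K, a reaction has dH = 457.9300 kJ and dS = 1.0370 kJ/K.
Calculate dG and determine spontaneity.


T*dS = 391.6840 * 1.0370 = 406.1763 kJ
dG = 457.9300 - 406.1763 = 51.7537 kJ (non-spontaneous)

dG = 51.7537 kJ, non-spontaneous


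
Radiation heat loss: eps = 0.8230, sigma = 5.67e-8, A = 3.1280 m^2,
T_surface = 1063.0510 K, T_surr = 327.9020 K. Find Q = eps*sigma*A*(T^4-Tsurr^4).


T^4 = 1.2771e+12
Tsurr^4 = 1.1560e+10
Q = 0.8230 * 5.67e-8 * 3.1280 * 1.2655e+12 = 184721.2103 W

184721.2103 W


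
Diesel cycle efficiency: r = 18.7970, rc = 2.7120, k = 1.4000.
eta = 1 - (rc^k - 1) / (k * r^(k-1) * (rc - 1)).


r^(k-1) = 3.2332
rc^k = 4.0421
eta = 0.6074 = 60.7442%

60.7442%


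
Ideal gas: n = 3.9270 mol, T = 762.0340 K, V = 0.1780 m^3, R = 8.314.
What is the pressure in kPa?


P = nRT/V = 3.9270 * 8.314 * 762.0340 / 0.1780
= 24879.7075 / 0.1780 = 139773.6377 Pa = 139.7736 kPa

139.7736 kPa


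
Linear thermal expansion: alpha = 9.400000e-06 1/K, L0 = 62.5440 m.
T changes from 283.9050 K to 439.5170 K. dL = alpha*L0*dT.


dT = 155.6120 K
dL = 9.400000e-06 * 62.5440 * 155.6120 = 0.091486 m
L_final = 62.635486 m

dL = 0.091486 m


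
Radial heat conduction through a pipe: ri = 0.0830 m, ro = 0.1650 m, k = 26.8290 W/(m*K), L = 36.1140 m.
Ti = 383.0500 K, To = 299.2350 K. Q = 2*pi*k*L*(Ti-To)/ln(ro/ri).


dT = 83.8150 K
ln(ro/ri) = 0.6871
Q = 2*pi*26.8290*36.1140*83.8150 / 0.6871 = 742606.3741 W

742606.3741 W


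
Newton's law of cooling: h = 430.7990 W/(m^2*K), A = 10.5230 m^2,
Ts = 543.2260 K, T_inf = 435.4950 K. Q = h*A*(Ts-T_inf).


dT = 107.7310 K
Q = 430.7990 * 10.5230 * 107.7310 = 488376.7136 W

488376.7136 W


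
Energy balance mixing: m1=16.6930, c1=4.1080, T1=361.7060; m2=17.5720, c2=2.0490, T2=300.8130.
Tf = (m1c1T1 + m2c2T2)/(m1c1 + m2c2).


num = 35634.7130
den = 104.5799
Tf = 340.7416 K

340.7416 K


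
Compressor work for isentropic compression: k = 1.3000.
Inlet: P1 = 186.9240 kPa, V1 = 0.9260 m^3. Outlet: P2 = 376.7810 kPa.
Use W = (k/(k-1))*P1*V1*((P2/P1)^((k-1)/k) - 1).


(k-1)/k = 0.2308
(P2/P1)^exp = 1.1756
W = 4.3333 * 186.9240 * 0.9260 * (1.1756 - 1) = 131.6951 kJ

131.6951 kJ


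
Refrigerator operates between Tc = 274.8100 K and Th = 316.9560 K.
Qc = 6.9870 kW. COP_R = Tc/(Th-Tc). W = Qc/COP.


COP = 274.8100 / 42.1460 = 6.5204
W = 6.9870 / 6.5204 = 1.0716 kW

COP = 6.5204, W = 1.0716 kW


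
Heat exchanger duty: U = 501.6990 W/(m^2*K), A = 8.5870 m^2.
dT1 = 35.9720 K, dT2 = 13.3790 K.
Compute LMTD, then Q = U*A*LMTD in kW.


LMTD = 22.8430 K
Q = 501.6990 * 8.5870 * 22.8430 = 98409.8020 W = 98.4098 kW

98.4098 kW


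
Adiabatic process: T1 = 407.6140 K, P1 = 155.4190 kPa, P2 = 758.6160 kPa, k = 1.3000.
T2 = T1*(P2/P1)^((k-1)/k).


(k-1)/k = 0.2308
(P2/P1)^exp = 1.4417
T2 = 407.6140 * 1.4417 = 587.6758 K

587.6758 K


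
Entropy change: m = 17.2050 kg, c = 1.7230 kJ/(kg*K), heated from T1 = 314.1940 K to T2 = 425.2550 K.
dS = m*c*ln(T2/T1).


T2/T1 = 1.3535
ln(T2/T1) = 0.3027
dS = 17.2050 * 1.7230 * 0.3027 = 8.9727 kJ/K

8.9727 kJ/K


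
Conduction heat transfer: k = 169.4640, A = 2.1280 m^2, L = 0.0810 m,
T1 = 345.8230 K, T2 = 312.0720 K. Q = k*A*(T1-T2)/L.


dT = 33.7510 K
Q = 169.4640 * 2.1280 * 33.7510 / 0.0810 = 150262.5321 W

150262.5321 W


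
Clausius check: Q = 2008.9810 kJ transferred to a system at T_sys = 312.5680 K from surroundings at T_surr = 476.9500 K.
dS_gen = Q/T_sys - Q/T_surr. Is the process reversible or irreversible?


dS_sys = 2008.9810/312.5680 = 6.4273 kJ/K
dS_surr = -2008.9810/476.9500 = -4.2121 kJ/K
dS_gen = 6.4273 - 4.2121 = 2.2152 kJ/K (irreversible)

dS_gen = 2.2152 kJ/K, irreversible


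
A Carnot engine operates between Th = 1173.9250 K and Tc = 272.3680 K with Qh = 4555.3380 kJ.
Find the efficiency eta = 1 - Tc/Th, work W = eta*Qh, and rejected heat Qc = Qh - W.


eta = 1 - 272.3680/1173.9250 = 0.7680
W = 0.7680 * 4555.3380 = 3498.4321 kJ
Qc = 4555.3380 - 3498.4321 = 1056.9059 kJ

eta = 76.7985%, W = 3498.4321 kJ, Qc = 1056.9059 kJ


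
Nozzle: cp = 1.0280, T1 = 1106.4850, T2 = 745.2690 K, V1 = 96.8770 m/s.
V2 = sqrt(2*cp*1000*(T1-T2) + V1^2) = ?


dT = 361.2160 K
2*cp*1000*dT = 742660.0960
V1^2 = 9385.1531
V2 = sqrt(752045.2491) = 867.2054 m/s

867.2054 m/s


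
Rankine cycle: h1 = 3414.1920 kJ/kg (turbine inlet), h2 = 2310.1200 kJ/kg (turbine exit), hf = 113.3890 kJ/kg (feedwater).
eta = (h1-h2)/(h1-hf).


W = 1104.0720 kJ/kg
Q_in = 3300.8030 kJ/kg
eta = 0.3345 = 33.4486%

eta = 33.4486%


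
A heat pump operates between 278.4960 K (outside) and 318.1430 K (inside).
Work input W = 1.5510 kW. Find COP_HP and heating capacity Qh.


COP = 318.1430 / 39.6470 = 8.0244
Qh = 8.0244 * 1.5510 = 12.4458 kW

COP = 8.0244, Qh = 12.4458 kW


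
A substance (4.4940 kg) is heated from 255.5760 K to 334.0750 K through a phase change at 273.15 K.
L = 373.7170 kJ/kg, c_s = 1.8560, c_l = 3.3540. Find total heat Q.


Q1 (sensible, solid) = 4.4940 * 1.8560 * 17.5740 = 146.5823 kJ
Q2 (latent) = 4.4940 * 373.7170 = 1679.4842 kJ
Q3 (sensible, liquid) = 4.4940 * 3.3540 * 60.9250 = 918.3150 kJ
Q_total = 2744.3815 kJ

2744.3815 kJ


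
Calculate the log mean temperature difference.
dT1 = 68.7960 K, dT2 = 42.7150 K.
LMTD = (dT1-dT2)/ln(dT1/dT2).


dT1/dT2 = 1.6106
ln(dT1/dT2) = 0.4766
LMTD = 26.0810 / 0.4766 = 54.7236 K

54.7236 K


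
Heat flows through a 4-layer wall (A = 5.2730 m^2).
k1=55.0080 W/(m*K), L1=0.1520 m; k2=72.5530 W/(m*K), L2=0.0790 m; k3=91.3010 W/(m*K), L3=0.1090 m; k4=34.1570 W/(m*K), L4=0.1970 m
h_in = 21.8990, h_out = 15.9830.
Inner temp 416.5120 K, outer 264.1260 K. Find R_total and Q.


R_conv_in = 1/(21.8990*5.2730) = 0.0087
R_1 = 0.1520/(55.0080*5.2730) = 0.0005
R_2 = 0.0790/(72.5530*5.2730) = 0.0002
R_3 = 0.1090/(91.3010*5.2730) = 0.0002
R_4 = 0.1970/(34.1570*5.2730) = 0.0011
R_conv_out = 1/(15.9830*5.2730) = 0.0119
R_total = 0.0226 K/W
Q = 152.3860 / 0.0226 = 6749.8634 W

R_total = 0.0226 K/W, Q = 6749.8634 W


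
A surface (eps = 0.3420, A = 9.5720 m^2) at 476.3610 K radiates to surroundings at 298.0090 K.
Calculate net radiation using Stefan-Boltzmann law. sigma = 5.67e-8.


T^4 = 5.1493e+10
Tsurr^4 = 7.8871e+09
Q = 0.3420 * 5.67e-8 * 9.5720 * 4.3605e+10 = 8093.8110 W

8093.8110 W


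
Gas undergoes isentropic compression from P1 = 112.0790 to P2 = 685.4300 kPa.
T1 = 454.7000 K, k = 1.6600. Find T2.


(k-1)/k = 0.3976
(P2/P1)^exp = 2.0544
T2 = 454.7000 * 2.0544 = 934.1260 K

934.1260 K


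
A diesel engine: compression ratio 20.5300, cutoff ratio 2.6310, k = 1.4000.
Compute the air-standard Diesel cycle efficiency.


r^(k-1) = 3.3493
rc^k = 3.8741
eta = 0.6242 = 62.4195%

62.4195%


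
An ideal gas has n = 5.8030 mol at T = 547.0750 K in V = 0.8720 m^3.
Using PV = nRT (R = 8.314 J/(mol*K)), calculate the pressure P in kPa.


P = nRT/V = 5.8030 * 8.314 * 547.0750 / 0.8720
= 26394.2581 / 0.8720 = 30268.6446 Pa = 30.2686 kPa

30.2686 kPa


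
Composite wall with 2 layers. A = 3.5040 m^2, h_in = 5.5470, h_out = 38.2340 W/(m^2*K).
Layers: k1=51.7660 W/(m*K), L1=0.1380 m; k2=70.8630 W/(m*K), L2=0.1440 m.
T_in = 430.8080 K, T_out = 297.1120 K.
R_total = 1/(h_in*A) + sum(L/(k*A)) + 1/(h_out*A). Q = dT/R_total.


R_conv_in = 1/(5.5470*3.5040) = 0.0514
R_1 = 0.1380/(51.7660*3.5040) = 0.0008
R_2 = 0.1440/(70.8630*3.5040) = 0.0006
R_conv_out = 1/(38.2340*3.5040) = 0.0075
R_total = 0.0603 K/W
Q = 133.6960 / 0.0603 = 2218.8705 W

R_total = 0.0603 K/W, Q = 2218.8705 W


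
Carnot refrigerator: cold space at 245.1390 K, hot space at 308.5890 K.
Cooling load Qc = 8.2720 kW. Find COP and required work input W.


COP = 245.1390 / 63.4500 = 3.8635
W = 8.2720 / 3.8635 = 2.1411 kW

COP = 3.8635, W = 2.1411 kW


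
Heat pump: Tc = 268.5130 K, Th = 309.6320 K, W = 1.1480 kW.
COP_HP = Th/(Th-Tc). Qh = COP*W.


COP = 309.6320 / 41.1190 = 7.5301
Qh = 7.5301 * 1.1480 = 8.6446 kW

COP = 7.5301, Qh = 8.6446 kW


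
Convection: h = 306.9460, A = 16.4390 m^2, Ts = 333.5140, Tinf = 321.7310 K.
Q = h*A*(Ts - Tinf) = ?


dT = 11.7830 K
Q = 306.9460 * 16.4390 * 11.7830 = 59455.6664 W

59455.6664 W


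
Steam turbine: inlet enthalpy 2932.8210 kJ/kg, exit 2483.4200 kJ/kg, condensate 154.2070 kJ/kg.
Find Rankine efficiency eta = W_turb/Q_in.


W = 449.4010 kJ/kg
Q_in = 2778.6140 kJ/kg
eta = 0.1617 = 16.1736%

eta = 16.1736%


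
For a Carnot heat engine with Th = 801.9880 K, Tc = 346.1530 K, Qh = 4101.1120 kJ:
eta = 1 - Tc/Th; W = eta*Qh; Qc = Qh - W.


eta = 1 - 346.1530/801.9880 = 0.5684
W = 0.5684 * 4101.1120 = 2330.9955 kJ
Qc = 4101.1120 - 2330.9955 = 1770.1165 kJ

eta = 56.8381%, W = 2330.9955 kJ, Qc = 1770.1165 kJ


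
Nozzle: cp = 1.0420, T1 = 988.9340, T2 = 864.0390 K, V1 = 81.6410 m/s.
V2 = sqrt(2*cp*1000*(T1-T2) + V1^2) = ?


dT = 124.8950 K
2*cp*1000*dT = 260281.1800
V1^2 = 6665.2529
V2 = sqrt(266946.4329) = 516.6686 m/s

516.6686 m/s


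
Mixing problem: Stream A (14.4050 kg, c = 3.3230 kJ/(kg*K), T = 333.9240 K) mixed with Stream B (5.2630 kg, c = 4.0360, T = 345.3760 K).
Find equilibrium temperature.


num = 23320.5055
den = 69.1093
Tf = 337.4439 K

337.4439 K


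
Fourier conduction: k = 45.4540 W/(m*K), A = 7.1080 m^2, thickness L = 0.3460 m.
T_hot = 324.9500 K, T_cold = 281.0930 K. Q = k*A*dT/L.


dT = 43.8570 K
Q = 45.4540 * 7.1080 * 43.8570 / 0.3460 = 40952.6820 W

40952.6820 W


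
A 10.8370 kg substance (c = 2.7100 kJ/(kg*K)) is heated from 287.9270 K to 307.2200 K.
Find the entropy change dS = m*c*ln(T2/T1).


T2/T1 = 1.0670
ln(T2/T1) = 0.0649
dS = 10.8370 * 2.7100 * 0.0649 = 1.9047 kJ/K

1.9047 kJ/K


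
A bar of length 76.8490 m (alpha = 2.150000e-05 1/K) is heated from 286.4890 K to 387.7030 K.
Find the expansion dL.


dT = 101.2140 K
dL = 2.150000e-05 * 76.8490 * 101.2140 = 0.167231 m
L_final = 77.016231 m

dL = 0.167231 m


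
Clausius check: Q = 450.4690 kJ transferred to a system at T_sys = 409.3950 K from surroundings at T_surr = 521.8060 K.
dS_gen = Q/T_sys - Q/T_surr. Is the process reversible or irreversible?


dS_sys = 450.4690/409.3950 = 1.1003 kJ/K
dS_surr = -450.4690/521.8060 = -0.8633 kJ/K
dS_gen = 1.1003 - 0.8633 = 0.2370 kJ/K (irreversible)

dS_gen = 0.2370 kJ/K, irreversible


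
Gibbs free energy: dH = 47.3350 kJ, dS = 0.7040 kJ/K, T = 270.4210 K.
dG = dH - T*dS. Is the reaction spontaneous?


T*dS = 270.4210 * 0.7040 = 190.3764 kJ
dG = 47.3350 - 190.3764 = -143.0414 kJ (spontaneous)

dG = -143.0414 kJ, spontaneous


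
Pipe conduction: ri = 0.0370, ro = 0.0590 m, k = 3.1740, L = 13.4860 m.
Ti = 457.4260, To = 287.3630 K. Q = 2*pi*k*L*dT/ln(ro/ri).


dT = 170.0630 K
ln(ro/ri) = 0.4666
Q = 2*pi*3.1740*13.4860*170.0630 / 0.4666 = 98020.4900 W

98020.4900 W


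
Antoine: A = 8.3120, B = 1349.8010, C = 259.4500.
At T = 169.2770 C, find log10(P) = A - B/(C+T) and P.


C+T = 428.7270
B/(C+T) = 3.1484
log10(P) = 8.3120 - 3.1484 = 5.1636
P = 10^5.1636 = 145749.5424 mmHg

145749.5424 mmHg


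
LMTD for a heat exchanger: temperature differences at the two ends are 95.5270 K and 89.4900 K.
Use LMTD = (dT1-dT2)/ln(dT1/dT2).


dT1/dT2 = 1.0675
ln(dT1/dT2) = 0.0653
LMTD = 6.0370 / 0.0653 = 92.4757 K

92.4757 K


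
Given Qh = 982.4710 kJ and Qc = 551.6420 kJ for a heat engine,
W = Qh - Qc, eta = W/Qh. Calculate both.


W = 982.4710 - 551.6420 = 430.8290 kJ
eta = 430.8290 / 982.4710 = 0.4385 = 43.8516%

W = 430.8290 kJ, eta = 43.8516%


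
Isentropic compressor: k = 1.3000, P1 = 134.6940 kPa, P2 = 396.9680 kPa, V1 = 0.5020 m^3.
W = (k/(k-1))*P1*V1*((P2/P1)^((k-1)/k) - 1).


(k-1)/k = 0.2308
(P2/P1)^exp = 1.2833
W = 4.3333 * 134.6940 * 0.5020 * (1.2833 - 1) = 83.0051 kJ

83.0051 kJ


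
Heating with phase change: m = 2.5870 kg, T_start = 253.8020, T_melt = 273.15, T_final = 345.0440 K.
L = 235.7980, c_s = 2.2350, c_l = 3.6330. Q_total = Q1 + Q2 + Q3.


Q1 (sensible, solid) = 2.5870 * 2.2350 * 19.3480 = 111.8691 kJ
Q2 (latent) = 2.5870 * 235.7980 = 610.0094 kJ
Q3 (sensible, liquid) = 2.5870 * 3.6330 * 71.8940 = 675.7009 kJ
Q_total = 1397.5794 kJ

1397.5794 kJ


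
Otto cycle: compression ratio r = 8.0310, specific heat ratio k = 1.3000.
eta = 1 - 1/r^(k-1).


r^(k-1) = 1.8682
eta = 1 - 1/1.8682 = 0.4647 = 46.4735%

46.4735%


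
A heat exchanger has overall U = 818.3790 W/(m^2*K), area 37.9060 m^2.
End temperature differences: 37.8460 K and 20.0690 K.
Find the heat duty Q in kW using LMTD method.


LMTD = 28.0240 K
Q = 818.3790 * 37.9060 * 28.0240 = 869346.0326 W = 869.3460 kW

869.3460 kW


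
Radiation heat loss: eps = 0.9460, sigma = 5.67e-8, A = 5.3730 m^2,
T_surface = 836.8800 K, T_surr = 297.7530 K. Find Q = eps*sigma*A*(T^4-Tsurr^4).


T^4 = 4.9052e+11
Tsurr^4 = 7.8600e+09
Q = 0.9460 * 5.67e-8 * 5.3730 * 4.8266e+11 = 139100.3694 W

139100.3694 W
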